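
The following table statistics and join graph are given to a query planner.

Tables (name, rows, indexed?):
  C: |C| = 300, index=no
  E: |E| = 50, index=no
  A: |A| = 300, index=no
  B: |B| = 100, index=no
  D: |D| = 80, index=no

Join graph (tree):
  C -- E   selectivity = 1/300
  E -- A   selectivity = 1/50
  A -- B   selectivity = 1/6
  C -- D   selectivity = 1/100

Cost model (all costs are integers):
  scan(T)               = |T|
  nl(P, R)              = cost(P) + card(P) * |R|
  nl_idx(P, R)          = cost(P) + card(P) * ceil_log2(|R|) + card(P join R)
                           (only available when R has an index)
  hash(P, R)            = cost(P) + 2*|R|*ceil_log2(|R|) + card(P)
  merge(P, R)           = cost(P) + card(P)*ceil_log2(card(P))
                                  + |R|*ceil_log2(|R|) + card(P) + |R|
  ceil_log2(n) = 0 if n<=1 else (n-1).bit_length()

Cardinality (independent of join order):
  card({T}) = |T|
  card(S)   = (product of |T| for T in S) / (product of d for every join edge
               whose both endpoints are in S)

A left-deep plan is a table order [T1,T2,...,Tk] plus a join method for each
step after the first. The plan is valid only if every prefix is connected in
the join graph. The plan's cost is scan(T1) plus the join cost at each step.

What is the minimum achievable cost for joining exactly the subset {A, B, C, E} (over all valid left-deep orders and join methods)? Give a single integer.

Selinger DP over subsets of {A,B,C,E}:
  {C}: scan cost=300, card=300
  {E}: scan cost=50, card=50
  {A}: scan cost=300, card=300
  {B}: scan cost=100, card=100
  {CE}: card=50; try (E,hash)→1200, (C,merge)→3400, (E,merge)→3650, (C,hash)→5500, (C,nl)→15050, (E,nl)→15300; best=1200 via (E,hash)
  {AE}: card=300; try (E,hash)→1200, (A,merge)→3400, (E,merge)→3650, (A,hash)→5500, (A,nl)→15050, (E,nl)→15300; best=1200 via (E,hash)
  {AB}: card=5000; try (B,hash)→2000, (A,merge)→3900, (B,merge)→4100, (A,hash)→5600, (A,nl)→30100, (B,nl)→30300; best=2000 via (B,hash)
  {ACE}: card=300; try (A,merge)→4550, (A,hash)→6650, (C,hash)→6900, (C,merge)→7200, (A,nl)→16200, (C,nl)→91200; best=4550 via (A,merge)
  {ABE}: card=5000; try (B,hash)→2900, (B,merge)→5000, (E,hash)→7600, (B,nl)→31200, (E,merge)→72350, (E,nl)→252000; best=2900 via (B,hash)
  {ABCE}: card=5000; try (B,hash)→6250, (B,merge)→8350, (C,hash)→13300, (B,nl)→34550, (C,merge)→75900, (C,nl)→1502900; best=6250 via (B,hash)

6250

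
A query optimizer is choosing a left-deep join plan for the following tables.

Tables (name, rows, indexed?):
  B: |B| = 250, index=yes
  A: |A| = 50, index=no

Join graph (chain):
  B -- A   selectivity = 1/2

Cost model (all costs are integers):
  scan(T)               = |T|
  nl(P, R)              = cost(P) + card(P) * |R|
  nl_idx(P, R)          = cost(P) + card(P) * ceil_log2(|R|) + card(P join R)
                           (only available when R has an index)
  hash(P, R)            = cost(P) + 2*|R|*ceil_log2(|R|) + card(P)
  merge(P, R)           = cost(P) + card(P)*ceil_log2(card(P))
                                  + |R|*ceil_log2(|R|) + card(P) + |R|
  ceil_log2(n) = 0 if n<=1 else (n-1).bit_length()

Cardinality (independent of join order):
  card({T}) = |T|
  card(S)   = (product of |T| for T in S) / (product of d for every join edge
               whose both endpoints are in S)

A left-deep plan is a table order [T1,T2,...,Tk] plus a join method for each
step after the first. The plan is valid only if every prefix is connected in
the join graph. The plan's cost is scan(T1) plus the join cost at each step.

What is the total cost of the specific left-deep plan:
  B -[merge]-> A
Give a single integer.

step 1: scan B: cost=250, card=250
step 2: join A via merge
    card(P join A) = 250*50/(2) = 6250
    cost = 250 + 250*8 + 50*6 + 250 + 50 = 2850

2850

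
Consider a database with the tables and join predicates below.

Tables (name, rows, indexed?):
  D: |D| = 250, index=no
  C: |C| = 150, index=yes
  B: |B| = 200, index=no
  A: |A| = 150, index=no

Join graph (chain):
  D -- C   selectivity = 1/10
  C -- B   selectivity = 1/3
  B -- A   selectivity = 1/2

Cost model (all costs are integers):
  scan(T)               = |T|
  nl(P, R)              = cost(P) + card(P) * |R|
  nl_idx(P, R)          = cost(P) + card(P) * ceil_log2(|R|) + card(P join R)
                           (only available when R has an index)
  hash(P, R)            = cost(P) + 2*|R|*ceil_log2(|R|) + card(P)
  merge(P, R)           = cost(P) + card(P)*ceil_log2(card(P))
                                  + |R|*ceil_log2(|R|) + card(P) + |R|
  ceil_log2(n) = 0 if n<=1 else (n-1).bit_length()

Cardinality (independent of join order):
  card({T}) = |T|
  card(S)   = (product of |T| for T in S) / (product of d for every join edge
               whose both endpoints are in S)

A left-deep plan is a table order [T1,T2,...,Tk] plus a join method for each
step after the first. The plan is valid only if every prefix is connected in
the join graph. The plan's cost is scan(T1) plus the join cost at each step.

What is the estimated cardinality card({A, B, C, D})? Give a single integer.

18750000

Tables in S: A(150), B(200), C(150), D(250)
Edges inside S: D-C(d=10), C-B(d=3), B-A(d=2)
numerator = 150 * 200 * 150 * 250 = 1125000000
denominator = 10 * 3 * 2 = 60
card(S) = 1125000000 / 60 = 18750000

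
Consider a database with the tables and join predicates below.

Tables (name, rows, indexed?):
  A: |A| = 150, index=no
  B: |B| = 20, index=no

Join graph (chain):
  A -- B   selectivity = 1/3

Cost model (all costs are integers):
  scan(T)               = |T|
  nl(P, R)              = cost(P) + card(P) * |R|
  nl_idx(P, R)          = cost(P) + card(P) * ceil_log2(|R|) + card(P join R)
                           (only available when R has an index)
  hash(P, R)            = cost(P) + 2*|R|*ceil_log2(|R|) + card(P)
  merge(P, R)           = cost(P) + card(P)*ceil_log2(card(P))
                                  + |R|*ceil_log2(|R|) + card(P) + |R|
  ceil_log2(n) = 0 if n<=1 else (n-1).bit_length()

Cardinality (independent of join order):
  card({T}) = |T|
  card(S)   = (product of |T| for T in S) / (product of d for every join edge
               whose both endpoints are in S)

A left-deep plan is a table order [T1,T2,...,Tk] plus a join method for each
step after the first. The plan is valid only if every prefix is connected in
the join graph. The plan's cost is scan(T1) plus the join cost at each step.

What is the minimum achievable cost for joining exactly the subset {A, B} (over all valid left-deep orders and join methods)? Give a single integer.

500

Selinger DP over subsets of {A,B}:
  {A}: scan cost=150, card=150
  {B}: scan cost=20, card=20
  {AB}: card=1000; try (B,hash)→500, (A,merge)→1490, (B,merge)→1620, (A,hash)→2440, (A,nl)→3020, (B,nl)→3150; best=500 via (B,hash)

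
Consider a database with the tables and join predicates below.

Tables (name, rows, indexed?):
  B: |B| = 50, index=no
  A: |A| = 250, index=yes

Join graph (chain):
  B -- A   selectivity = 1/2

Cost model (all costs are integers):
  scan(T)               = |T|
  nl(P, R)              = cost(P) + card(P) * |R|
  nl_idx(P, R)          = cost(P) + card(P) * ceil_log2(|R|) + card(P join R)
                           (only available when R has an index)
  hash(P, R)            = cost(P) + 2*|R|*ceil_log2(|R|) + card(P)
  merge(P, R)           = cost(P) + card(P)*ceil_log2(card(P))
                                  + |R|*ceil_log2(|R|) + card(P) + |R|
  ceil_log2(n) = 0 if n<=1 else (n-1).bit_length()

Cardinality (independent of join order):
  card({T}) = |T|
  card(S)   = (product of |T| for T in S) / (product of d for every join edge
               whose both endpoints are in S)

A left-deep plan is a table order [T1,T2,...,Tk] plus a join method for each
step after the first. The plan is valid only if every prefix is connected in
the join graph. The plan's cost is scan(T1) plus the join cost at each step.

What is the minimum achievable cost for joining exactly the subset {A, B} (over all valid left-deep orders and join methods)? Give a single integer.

1100

Selinger DP over subsets of {A,B}:
  {B}: scan cost=50, card=50
  {A}: scan cost=250, card=250
  {AB}: card=6250; try (B,hash)→1100, (A,merge)→2650, (B,merge)→2850, (A,hash)→4100, (A,nl_idx)→6700, (A,nl)→12550 …(+1); best=1100 via (B,hash)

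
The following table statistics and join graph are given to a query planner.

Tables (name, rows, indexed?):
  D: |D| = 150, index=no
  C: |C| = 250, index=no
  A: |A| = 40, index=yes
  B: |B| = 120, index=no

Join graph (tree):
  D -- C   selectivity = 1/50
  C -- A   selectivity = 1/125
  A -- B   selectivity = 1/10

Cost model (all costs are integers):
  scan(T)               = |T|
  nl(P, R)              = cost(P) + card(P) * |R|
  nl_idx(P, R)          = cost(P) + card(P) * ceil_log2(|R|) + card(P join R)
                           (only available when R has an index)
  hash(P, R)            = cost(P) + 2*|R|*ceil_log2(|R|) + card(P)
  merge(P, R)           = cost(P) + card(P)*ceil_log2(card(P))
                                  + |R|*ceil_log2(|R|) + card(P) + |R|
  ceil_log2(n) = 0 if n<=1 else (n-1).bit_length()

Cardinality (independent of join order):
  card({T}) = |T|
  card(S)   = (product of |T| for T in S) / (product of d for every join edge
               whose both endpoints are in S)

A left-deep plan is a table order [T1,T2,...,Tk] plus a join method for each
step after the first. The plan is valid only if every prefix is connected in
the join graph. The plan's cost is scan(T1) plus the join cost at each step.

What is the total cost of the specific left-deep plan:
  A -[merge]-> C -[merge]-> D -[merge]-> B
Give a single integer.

step 1: scan A: cost=40, card=40
step 2: join C via merge
    card(P join C) = 40*250/(125) = 80
    cost = 40 + 40*6 + 250*8 + 40 + 250 = 2570
step 3: join D via merge
    card(P join D) = 80*150/(50) = 240
    cost = 2570 + 80*7 + 150*8 + 80 + 150 = 4560
step 4: join B via merge
    card(P join B) = 240*120/(10) = 2880
    cost = 4560 + 240*8 + 120*7 + 240 + 120 = 7680

7680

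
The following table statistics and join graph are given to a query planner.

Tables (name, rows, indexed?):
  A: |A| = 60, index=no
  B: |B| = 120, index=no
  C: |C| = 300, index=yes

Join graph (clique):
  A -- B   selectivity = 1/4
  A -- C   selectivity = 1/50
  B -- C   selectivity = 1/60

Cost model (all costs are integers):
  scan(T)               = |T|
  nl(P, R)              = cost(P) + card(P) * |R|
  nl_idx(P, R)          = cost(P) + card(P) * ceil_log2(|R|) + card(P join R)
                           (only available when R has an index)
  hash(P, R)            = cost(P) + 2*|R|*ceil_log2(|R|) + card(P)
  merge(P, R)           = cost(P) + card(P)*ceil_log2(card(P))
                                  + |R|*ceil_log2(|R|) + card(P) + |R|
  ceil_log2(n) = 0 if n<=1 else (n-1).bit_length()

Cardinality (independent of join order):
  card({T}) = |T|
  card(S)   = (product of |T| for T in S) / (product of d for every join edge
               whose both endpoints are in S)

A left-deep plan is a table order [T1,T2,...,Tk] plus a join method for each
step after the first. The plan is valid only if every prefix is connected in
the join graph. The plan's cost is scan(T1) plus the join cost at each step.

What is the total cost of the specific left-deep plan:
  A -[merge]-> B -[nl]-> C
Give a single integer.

step 1: scan A: cost=60, card=60
step 2: join B via merge
    card(P join B) = 60*120/(4) = 1800
    cost = 60 + 60*6 + 120*7 + 60 + 120 = 1440
step 3: join C via nl
    card(P join C) = 1800*300/(50*60) = 180
    cost = 1440 + 1800*300 = 541440

541440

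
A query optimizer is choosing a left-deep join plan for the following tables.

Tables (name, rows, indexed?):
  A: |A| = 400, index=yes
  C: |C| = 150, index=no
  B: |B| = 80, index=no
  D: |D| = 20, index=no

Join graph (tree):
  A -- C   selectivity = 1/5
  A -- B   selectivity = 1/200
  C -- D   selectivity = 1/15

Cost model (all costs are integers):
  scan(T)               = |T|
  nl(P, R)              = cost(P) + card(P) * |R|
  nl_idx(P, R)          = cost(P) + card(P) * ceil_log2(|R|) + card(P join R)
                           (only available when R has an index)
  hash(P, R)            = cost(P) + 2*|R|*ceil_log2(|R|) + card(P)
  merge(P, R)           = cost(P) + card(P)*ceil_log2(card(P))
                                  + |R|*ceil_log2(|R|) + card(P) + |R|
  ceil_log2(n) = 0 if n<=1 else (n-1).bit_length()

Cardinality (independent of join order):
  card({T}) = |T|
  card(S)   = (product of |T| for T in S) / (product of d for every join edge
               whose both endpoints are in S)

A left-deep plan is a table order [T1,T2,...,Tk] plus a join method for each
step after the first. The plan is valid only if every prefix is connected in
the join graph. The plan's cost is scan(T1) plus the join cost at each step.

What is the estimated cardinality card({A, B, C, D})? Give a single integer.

6400

Tables in S: A(400), B(80), C(150), D(20)
Edges inside S: A-C(d=5), A-B(d=200), C-D(d=15)
numerator = 400 * 80 * 150 * 20 = 96000000
denominator = 5 * 200 * 15 = 15000
card(S) = 96000000 / 15000 = 6400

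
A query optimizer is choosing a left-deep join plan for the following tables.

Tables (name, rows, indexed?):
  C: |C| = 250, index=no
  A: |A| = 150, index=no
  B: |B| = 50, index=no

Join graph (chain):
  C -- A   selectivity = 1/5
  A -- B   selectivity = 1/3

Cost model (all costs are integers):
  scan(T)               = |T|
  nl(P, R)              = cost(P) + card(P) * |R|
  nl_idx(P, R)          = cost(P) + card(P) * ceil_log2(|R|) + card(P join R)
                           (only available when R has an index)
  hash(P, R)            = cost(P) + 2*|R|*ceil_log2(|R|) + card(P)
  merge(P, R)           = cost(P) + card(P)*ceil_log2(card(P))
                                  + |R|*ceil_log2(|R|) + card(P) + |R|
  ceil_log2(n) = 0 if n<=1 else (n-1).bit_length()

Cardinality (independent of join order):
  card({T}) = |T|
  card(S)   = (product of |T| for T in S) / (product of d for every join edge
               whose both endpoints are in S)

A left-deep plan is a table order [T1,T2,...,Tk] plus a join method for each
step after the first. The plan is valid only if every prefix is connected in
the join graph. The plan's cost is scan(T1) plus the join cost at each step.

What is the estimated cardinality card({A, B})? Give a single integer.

Tables in S: A(150), B(50)
Edges inside S: A-B(d=3)
numerator = 150 * 50 = 7500
denominator = 3 = 3
card(S) = 7500 / 3 = 2500

2500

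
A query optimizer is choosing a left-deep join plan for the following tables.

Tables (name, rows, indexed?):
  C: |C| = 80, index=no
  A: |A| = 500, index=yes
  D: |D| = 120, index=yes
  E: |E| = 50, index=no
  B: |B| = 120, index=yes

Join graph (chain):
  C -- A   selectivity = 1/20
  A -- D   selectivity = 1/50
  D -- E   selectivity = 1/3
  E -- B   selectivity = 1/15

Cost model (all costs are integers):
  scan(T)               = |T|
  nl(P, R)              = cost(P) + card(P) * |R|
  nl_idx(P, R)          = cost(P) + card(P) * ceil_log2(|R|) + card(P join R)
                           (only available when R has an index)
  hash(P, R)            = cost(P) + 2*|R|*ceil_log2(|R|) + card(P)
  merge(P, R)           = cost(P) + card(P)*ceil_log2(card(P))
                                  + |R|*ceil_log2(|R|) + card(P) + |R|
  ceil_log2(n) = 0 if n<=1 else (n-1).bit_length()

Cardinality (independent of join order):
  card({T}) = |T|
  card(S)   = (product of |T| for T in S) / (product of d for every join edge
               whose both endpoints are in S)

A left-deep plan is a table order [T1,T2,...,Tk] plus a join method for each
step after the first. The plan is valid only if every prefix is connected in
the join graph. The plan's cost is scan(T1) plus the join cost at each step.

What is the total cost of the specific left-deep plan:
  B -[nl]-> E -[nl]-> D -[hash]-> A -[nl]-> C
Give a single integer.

12879120

step 1: scan B: cost=120, card=120
step 2: join E via nl
    card(P join E) = 120*50/(15) = 400
    cost = 120 + 120*50 = 6120
step 3: join D via nl
    card(P join D) = 400*120/(3) = 16000
    cost = 6120 + 400*120 = 54120
step 4: join A via hash
    card(P join A) = 16000*500/(50) = 160000
    cost = 54120 + 2*500*9 + 16000 = 79120
step 5: join C via nl
    card(P join C) = 160000*80/(20) = 640000
    cost = 79120 + 160000*80 = 12879120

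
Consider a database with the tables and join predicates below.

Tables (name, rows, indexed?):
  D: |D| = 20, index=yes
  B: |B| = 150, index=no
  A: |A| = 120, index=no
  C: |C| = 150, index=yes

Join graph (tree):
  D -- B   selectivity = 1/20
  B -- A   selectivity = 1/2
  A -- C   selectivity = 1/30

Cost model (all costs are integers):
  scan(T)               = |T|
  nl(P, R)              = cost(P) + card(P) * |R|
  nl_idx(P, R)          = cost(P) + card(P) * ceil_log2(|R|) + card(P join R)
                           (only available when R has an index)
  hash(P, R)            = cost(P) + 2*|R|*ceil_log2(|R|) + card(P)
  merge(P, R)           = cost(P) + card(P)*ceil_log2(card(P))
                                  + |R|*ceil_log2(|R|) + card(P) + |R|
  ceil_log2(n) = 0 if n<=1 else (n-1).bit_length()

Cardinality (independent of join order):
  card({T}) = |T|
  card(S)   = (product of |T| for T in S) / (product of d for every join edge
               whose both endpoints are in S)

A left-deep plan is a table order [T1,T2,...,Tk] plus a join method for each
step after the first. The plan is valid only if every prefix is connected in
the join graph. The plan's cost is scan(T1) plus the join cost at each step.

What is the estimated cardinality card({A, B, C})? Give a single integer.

45000

Tables in S: A(120), B(150), C(150)
Edges inside S: B-A(d=2), A-C(d=30)
numerator = 120 * 150 * 150 = 2700000
denominator = 2 * 30 = 60
card(S) = 2700000 / 60 = 45000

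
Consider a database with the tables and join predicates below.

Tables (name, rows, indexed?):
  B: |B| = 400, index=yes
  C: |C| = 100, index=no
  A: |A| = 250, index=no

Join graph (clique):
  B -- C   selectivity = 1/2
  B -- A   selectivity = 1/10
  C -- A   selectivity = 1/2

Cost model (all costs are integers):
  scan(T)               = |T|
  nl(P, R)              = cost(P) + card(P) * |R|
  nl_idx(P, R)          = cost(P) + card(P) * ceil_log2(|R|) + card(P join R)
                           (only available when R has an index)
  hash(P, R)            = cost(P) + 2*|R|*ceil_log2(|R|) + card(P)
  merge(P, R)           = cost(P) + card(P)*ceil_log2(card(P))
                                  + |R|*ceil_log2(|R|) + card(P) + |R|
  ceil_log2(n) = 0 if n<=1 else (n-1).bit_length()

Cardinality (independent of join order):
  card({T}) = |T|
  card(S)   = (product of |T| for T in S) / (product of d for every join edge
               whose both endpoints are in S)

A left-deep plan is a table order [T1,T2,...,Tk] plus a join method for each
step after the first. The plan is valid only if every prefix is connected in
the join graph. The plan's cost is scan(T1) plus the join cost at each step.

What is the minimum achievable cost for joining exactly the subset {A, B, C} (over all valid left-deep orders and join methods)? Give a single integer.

Selinger DP over subsets of {A,B,C}:
  {B}: scan cost=400, card=400
  {C}: scan cost=100, card=100
  {A}: scan cost=250, card=250
  {BC}: card=20000; try (C,hash)→2200, (B,merge)→4900, (C,merge)→5200, (B,hash)→7400, (B,nl_idx)→21000, (B,nl)→40100 …(+1); best=2200 via (C,hash)
  {AB}: card=10000; try (A,hash)→4800, (B,merge)→6500, (A,merge)→6650, (B,hash)→7700, (B,nl_idx)→12500, (B,nl)→100250 …(+1); best=4800 via (A,hash)
  {AC}: card=12500; try (C,hash)→1900, (A,merge)→3150, (C,merge)→3300, (A,hash)→4200, (A,nl)→25100, (C,nl)→25250; best=1900 via (C,hash)
  {ABC}: card=250000; try (C,hash)→16200, (B,hash)→21600, (A,hash)→26200, (C,merge)→155600, (B,merge)→193400, (A,merge)→324450 …(+4); best=16200 via (C,hash)

16200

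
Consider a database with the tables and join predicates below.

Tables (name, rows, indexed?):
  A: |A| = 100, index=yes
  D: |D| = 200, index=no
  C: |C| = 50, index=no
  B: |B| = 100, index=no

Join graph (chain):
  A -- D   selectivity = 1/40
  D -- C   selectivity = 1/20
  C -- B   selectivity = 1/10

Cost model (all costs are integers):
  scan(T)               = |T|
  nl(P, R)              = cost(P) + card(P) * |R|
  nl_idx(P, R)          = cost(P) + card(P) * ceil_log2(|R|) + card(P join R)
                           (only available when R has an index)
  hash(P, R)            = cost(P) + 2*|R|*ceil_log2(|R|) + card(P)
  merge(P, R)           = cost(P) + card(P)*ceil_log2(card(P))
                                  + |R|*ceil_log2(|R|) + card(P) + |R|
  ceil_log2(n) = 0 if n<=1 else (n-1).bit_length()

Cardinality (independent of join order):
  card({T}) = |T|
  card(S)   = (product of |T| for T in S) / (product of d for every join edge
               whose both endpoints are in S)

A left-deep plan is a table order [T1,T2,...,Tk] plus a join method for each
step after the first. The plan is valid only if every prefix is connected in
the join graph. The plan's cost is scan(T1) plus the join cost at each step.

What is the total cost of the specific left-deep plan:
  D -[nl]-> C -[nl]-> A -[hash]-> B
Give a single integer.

62850

step 1: scan D: cost=200, card=200
step 2: join C via nl
    card(P join C) = 200*50/(20) = 500
    cost = 200 + 200*50 = 10200
step 3: join A via nl
    card(P join A) = 500*100/(40) = 1250
    cost = 10200 + 500*100 = 60200
step 4: join B via hash
    card(P join B) = 1250*100/(10) = 12500
    cost = 60200 + 2*100*7 + 1250 = 62850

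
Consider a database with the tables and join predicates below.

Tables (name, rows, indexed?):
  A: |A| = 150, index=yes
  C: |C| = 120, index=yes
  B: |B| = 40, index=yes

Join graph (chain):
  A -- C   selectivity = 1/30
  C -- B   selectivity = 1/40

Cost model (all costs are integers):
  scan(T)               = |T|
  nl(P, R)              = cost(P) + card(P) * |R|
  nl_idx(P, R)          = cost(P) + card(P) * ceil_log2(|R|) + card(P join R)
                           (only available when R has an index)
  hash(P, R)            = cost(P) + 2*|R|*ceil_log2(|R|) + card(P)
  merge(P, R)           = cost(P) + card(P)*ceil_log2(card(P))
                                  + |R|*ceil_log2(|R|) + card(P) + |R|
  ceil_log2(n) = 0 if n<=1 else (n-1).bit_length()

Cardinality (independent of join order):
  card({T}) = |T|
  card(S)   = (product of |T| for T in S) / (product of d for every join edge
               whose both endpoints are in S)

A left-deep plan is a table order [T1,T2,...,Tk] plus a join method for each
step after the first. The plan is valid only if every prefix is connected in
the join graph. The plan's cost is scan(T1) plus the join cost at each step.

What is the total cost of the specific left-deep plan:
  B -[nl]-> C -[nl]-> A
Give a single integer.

step 1: scan B: cost=40, card=40
step 2: join C via nl
    card(P join C) = 40*120/(40) = 120
    cost = 40 + 40*120 = 4840
step 3: join A via nl
    card(P join A) = 120*150/(30) = 600
    cost = 4840 + 120*150 = 22840

22840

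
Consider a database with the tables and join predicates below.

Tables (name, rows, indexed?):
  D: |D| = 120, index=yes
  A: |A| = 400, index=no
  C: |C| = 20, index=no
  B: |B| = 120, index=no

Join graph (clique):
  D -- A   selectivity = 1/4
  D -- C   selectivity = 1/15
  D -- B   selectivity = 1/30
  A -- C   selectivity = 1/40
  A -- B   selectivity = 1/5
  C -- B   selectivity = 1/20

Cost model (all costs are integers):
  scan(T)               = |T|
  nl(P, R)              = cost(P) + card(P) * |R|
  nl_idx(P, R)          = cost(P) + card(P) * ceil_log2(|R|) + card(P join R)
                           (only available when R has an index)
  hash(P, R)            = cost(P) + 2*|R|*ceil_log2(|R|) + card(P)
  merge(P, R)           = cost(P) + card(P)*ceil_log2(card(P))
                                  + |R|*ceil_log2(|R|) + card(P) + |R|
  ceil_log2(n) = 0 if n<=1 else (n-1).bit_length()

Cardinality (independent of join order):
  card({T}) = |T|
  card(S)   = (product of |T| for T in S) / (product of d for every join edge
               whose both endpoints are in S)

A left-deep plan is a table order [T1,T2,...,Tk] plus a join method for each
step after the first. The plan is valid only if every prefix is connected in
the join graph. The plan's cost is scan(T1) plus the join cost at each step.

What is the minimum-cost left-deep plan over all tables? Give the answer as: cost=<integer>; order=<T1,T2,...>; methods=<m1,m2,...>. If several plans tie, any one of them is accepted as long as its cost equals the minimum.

Selinger DP (subsets sized 1..n):
  {D}: scan cost=120, card=120
  {A}: scan cost=400, card=400
  {C}: scan cost=20, card=20
  {B}: scan cost=120, card=120
  {AD}: card=12000; try (D,hash)→2480, (A,merge)→5080, (D,merge)→5360, (A,hash)→7440, (D,nl_idx)→15200, (A,nl)→48120 …(+1); best=2480 via (D,hash)
  {CD}: card=160; try (D,nl_idx)→320, (C,hash)→440, (D,merge)→1100, (C,merge)→1200, (D,hash)→1720, (D,nl)→2420 …(+1); best=320 via (D,nl_idx)
  {BD}: card=480; try (D,nl_idx)→1440, (D,hash)→1920, (B,hash)→1920, (D,merge)→2040, (B,merge)→2040, (D,nl)→14520 …(+1); best=1440 via (D,nl_idx)
  {AC}: card=200; try (C,hash)→1000, (A,merge)→4140, (C,merge)→4520, (A,hash)→7240, (A,nl)→8020, (C,nl)→8400; best=1000 via (C,hash)
  {AB}: card=9600; try (B,hash)→2480, (A,merge)→5080, (B,merge)→5360, (A,hash)→7440, (A,nl)→48120, (B,nl)→48400; best=2480 via (B,hash)
  {BC}: card=120; try (C,hash)→440, (B,merge)→1100, (C,merge)→1200, (B,hash)→1720, (B,nl)→2420, (C,nl)→2520; best=440 via (C,hash)
  {ACD}: card=400; try (D,nl_idx)→2800, (D,hash)→2880, (D,merge)→3760, (A,merge)→5760, (A,hash)→7680, (C,hash)→14680 …(+4); best=2800 via (D,nl_idx)
  {ABD}: card=9600; try (A,hash)→9120, (A,merge)→10240, (D,hash)→13760, (B,hash)→16160, (D,nl_idx)→79280, (D,merge)→147440 …(+4); best=9120 via (A,hash)
  {BCD}: card=32; try (D,nl_idx)→1312, (C,hash)→2120, (B,hash)→2160, (D,hash)→2240, (D,merge)→2360, (B,merge)→2720 …(+4); best=1312 via (D,nl_idx)
  {ABC}: card=240; try (B,hash)→2880, (B,merge)→3760, (A,merge)→5400, (A,hash)→7760, (C,hash)→12280, (B,nl)→25000 …(+3); best=2880 via (B,hash)
  {ABCD}: card=16; try (D,nl_idx)→4576, (D,hash)→4800, (B,hash)→4880, (A,merge)→5504, (D,merge)→6000, (B,merge)→7760 …(+7); best=4576 via (D,nl_idx)

cost=4576; order=A,C,B,D; methods=hash,hash,nl_idx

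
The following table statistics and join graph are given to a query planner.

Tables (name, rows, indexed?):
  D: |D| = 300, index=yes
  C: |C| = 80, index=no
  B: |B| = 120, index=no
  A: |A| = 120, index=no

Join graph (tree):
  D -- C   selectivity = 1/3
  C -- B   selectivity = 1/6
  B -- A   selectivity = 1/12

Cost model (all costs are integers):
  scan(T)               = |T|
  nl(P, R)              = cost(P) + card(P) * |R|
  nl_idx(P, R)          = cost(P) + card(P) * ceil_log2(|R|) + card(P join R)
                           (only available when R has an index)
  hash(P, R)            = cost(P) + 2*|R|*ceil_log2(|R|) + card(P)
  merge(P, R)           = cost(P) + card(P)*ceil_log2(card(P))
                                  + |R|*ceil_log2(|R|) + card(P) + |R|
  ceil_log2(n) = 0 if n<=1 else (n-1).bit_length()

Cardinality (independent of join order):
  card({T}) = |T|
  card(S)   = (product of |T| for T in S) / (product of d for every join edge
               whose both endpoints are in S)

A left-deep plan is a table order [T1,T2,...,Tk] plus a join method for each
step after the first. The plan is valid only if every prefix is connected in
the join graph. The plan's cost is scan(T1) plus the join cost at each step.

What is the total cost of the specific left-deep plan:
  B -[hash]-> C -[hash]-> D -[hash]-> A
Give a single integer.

170040

step 1: scan B: cost=120, card=120
step 2: join C via hash
    card(P join C) = 120*80/(6) = 1600
    cost = 120 + 2*80*7 + 120 = 1360
step 3: join D via hash
    card(P join D) = 1600*300/(3) = 160000
    cost = 1360 + 2*300*9 + 1600 = 8360
step 4: join A via hash
    card(P join A) = 160000*120/(12) = 1600000
    cost = 8360 + 2*120*7 + 160000 = 170040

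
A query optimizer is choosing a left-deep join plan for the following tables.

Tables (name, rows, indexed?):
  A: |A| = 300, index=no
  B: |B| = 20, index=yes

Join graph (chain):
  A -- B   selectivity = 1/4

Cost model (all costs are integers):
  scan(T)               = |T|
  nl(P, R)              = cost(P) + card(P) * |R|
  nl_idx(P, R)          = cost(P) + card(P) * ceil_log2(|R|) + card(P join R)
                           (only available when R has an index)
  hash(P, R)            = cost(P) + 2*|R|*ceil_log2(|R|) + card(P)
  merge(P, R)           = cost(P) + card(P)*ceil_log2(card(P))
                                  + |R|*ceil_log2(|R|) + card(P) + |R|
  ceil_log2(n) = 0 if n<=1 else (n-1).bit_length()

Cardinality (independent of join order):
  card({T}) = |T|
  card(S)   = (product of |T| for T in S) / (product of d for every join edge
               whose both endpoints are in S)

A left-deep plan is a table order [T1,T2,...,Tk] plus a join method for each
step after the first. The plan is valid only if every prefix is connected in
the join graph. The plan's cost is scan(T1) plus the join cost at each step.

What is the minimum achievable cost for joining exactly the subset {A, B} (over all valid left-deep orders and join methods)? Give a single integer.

Selinger DP over subsets of {A,B}:
  {A}: scan cost=300, card=300
  {B}: scan cost=20, card=20
  {AB}: card=1500; try (B,hash)→800, (A,merge)→3140, (B,nl_idx)→3300, (B,merge)→3420, (A,hash)→5440, (A,nl)→6020 …(+1); best=800 via (B,hash)

800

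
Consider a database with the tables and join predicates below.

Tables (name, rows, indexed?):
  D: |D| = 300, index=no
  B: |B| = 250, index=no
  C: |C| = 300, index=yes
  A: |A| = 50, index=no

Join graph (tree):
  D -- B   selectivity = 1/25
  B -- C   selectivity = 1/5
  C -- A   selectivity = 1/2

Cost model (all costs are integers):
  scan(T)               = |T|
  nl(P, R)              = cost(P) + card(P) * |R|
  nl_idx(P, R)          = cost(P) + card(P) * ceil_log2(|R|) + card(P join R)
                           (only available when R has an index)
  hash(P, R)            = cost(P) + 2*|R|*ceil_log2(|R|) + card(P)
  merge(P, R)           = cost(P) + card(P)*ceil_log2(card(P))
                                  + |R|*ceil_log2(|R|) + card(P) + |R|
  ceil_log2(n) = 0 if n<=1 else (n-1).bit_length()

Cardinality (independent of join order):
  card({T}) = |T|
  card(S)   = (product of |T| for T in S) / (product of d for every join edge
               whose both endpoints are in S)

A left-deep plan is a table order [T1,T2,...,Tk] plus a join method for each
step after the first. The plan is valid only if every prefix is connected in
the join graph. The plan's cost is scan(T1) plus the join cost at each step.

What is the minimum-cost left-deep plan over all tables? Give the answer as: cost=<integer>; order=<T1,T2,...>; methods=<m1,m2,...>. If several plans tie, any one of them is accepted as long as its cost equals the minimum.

cost=193600; order=D,B,C,A; methods=hash,hash,hash

Selinger DP (subsets sized 1..n):
  {D}: scan cost=300, card=300
  {B}: scan cost=250, card=250
  {C}: scan cost=300, card=300
  {A}: scan cost=50, card=50
  {BD}: card=3000; try (B,hash)→4600, (D,merge)→5500, (B,merge)→5550, (D,hash)→5900, (D,nl)→75250, (B,nl)→75300; best=4600 via (B,hash)
  {BC}: card=15000; try (B,hash)→4600, (C,merge)→5500, (B,merge)→5550, (C,hash)→5900, (C,nl_idx)→17500, (C,nl)→75250 …(+1); best=4600 via (B,hash)
  {AC}: card=7500; try (A,hash)→1200, (C,merge)→3400, (A,merge)→3650, (C,hash)→5500, (C,nl_idx)→8000, (C,nl)→15050 …(+1); best=1200 via (A,hash)
  {BCD}: card=180000; try (C,hash)→13000, (D,hash)→25000, (C,merge)→46600, (C,nl_idx)→211600, (D,merge)→232600, (C,nl)→904600 …(+1); best=13000 via (C,hash)
  {ABC}: card=375000; try (B,hash)→12700, (A,hash)→20200, (B,merge)→108450, (A,merge)→229950, (A,nl)→754600, (B,nl)→1876200; best=12700 via (B,hash)
  {ABCD}: card=4500000; try (A,hash)→193600, (D,hash)→393100, (A,merge)→3433350, (D,merge)→7515700, (A,nl)→9013000, (D,nl)→112512700; best=193600 via (A,hash)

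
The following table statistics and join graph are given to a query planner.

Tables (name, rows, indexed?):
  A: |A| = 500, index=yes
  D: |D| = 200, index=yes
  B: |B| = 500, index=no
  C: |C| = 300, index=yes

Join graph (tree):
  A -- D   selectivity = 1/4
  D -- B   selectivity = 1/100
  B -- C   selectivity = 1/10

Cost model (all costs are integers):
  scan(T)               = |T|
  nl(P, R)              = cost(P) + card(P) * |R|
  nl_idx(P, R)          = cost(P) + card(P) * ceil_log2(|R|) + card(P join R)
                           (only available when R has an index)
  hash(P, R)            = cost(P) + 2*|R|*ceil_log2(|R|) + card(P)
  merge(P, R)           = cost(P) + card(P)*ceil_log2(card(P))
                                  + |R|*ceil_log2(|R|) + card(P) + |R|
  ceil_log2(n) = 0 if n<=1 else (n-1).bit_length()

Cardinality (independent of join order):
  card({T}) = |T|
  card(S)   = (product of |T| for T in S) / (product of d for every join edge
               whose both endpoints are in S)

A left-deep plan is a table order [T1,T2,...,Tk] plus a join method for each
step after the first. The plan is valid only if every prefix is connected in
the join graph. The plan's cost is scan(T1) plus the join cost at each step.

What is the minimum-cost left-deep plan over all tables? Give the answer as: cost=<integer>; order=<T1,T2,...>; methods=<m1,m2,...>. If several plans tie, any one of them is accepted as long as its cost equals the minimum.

cost=49600; order=B,D,C,A; methods=hash,hash,hash

Selinger DP (subsets sized 1..n):
  {A}: scan cost=500, card=500
  {D}: scan cost=200, card=200
  {B}: scan cost=500, card=500
  {C}: scan cost=300, card=300
  {AD}: card=25000; try (D,hash)→4200, (A,merge)→7000, (D,merge)→7300, (A,hash)→9400, (A,nl_idx)→27000, (D,nl_idx)→29500 …(+2); best=4200 via (D,hash)
  {BD}: card=1000; try (D,hash)→4200, (D,nl_idx)→5500, (B,merge)→7000, (D,merge)→7300, (B,hash)→9400, (B,nl)→100200 …(+1); best=4200 via (D,hash)
  {BC}: card=15000; try (C,hash)→6400, (B,merge)→8300, (C,merge)→8500, (B,hash)→9600, (C,nl_idx)→20000, (B,nl)→150300 …(+1); best=6400 via (C,hash)
  {ABD}: card=125000; try (A,hash)→14200, (A,merge)→20200, (B,hash)→38200, (A,nl_idx)→138200, (B,merge)→409200, (A,nl)→504200 …(+1); best=14200 via (A,hash)
  {BCD}: card=30000; try (C,hash)→10600, (C,merge)→18200, (D,hash)→24600, (C,nl_idx)→43200, (D,nl_idx)→156400, (D,merge)→233200 …(+2); best=10600 via (C,hash)
  {ABCD}: card=3750000; try (A,hash)→49600, (C,hash)→144600, (A,merge)→495600, (C,merge)→2267200, (A,nl_idx)→4030600, (C,nl_idx)→4889200 …(+2); best=49600 via (A,hash)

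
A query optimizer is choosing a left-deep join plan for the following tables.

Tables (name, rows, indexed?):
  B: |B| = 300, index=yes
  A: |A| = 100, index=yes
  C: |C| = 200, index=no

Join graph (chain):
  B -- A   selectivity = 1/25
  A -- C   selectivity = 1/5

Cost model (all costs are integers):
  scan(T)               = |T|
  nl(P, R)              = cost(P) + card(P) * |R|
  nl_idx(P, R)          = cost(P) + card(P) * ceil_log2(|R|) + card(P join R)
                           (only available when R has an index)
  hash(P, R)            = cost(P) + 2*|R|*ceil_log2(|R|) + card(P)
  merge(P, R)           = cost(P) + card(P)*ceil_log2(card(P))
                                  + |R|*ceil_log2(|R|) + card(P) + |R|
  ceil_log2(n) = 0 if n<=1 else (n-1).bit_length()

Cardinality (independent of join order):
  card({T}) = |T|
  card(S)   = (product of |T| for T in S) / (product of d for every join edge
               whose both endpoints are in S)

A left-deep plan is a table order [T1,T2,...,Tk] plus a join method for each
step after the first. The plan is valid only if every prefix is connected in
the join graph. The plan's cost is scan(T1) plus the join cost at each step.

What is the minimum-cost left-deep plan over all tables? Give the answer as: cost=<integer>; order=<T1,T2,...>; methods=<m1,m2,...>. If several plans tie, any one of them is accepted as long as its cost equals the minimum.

Selinger DP (subsets sized 1..n):
  {B}: scan cost=300, card=300
  {A}: scan cost=100, card=100
  {C}: scan cost=200, card=200
  {AB}: card=1200; try (A,hash)→2000, (B,nl_idx)→2200, (A,nl_idx)→3600, (B,merge)→3900, (A,merge)→4100, (B,hash)→5600 …(+2); best=2000 via (A,hash)
  {AC}: card=4000; try (A,hash)→1800, (C,merge)→2700, (A,merge)→2800, (C,hash)→3400, (A,nl_idx)→5600, (C,nl)→20100 …(+1); best=1800 via (A,hash)
  {ABC}: card=48000; try (C,hash)→6400, (B,hash)→11200, (C,merge)→18200, (B,merge)→56800, (B,nl_idx)→85800, (C,nl)→242000 …(+1); best=6400 via (C,hash)

cost=6400; order=B,A,C; methods=hash,hash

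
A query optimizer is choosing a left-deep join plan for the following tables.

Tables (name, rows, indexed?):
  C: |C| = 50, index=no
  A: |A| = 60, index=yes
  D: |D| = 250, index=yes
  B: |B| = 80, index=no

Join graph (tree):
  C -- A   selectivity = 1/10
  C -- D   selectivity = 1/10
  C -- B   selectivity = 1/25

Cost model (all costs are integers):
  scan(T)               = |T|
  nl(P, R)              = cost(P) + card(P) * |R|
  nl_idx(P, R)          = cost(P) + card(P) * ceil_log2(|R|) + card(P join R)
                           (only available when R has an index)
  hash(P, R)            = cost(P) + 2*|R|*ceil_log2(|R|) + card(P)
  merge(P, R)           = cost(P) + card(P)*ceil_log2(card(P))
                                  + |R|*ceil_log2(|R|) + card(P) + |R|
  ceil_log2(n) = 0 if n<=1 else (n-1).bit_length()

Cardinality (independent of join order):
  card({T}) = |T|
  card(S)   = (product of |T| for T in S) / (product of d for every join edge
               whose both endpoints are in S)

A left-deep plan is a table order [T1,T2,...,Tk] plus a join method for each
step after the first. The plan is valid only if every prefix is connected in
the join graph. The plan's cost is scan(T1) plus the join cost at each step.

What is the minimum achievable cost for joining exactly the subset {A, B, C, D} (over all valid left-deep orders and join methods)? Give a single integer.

6600

Selinger DP over subsets of {A,B,C,D}:
  {C}: scan cost=50, card=50
  {A}: scan cost=60, card=60
  {D}: scan cost=250, card=250
  {B}: scan cost=80, card=80
  {AC}: card=300; try (A,nl_idx)→650, (C,hash)→720, (A,hash)→820, (A,merge)→820, (C,merge)→830, (A,nl)→3050 …(+1); best=650 via (A,nl_idx)
  {CD}: card=1250; try (C,hash)→1100, (D,nl_idx)→1700, (D,merge)→2650, (C,merge)→2850, (D,hash)→4100, (D,nl)→12550 …(+1); best=1100 via (C,hash)
  {BC}: card=160; try (C,hash)→760, (B,merge)→1040, (C,merge)→1070, (B,hash)→1220, (B,nl)→4050, (C,nl)→4080; best=760 via (C,hash)
  {ACD}: card=7500; try (A,hash)→3070, (D,hash)→4950, (D,merge)→5900, (D,nl_idx)→10550, (A,nl_idx)→16100, (A,merge)→16520 …(+2); best=3070 via (A,hash)
  {ABC}: card=960; try (A,hash)→1640, (B,hash)→2070, (A,merge)→2620, (A,nl_idx)→2680, (B,merge)→4290, (A,nl)→10360 …(+1); best=1640 via (A,hash)
  {BCD}: card=4000; try (B,hash)→3470, (D,merge)→4450, (D,hash)→4920, (D,nl_idx)→6040, (B,merge)→16740, (D,nl)→40760 …(+1); best=3470 via (B,hash)
  {ABCD}: card=24000; try (D,hash)→6600, (A,hash)→8190, (B,hash)→11690, (D,merge)→14450, (D,nl_idx)→33320, (A,nl_idx)→51470 …(+5); best=6600 via (D,hash)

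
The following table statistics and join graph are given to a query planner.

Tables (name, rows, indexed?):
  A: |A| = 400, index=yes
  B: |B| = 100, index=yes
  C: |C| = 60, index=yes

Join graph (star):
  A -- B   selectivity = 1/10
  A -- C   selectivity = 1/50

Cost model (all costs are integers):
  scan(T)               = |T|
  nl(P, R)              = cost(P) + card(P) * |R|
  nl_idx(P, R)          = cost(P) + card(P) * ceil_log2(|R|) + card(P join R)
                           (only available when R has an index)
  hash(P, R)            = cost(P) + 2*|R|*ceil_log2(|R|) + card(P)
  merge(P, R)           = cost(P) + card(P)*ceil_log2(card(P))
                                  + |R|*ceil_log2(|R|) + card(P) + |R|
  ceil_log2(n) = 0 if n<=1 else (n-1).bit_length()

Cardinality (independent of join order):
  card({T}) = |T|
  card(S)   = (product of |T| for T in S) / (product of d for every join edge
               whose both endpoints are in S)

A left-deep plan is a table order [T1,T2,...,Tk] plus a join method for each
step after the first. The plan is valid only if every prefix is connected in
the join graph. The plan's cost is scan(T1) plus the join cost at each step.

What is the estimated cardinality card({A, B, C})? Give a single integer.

Tables in S: A(400), B(100), C(60)
Edges inside S: A-B(d=10), A-C(d=50)
numerator = 400 * 100 * 60 = 2400000
denominator = 10 * 50 = 500
card(S) = 2400000 / 500 = 4800

4800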